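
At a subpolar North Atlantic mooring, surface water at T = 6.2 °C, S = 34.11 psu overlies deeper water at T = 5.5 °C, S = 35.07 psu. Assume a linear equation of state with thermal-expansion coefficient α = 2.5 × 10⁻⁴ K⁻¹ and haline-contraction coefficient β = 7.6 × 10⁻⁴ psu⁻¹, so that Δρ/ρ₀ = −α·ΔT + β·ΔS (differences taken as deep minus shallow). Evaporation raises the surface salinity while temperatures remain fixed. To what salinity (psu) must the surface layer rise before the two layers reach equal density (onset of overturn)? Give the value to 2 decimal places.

Neutral buoyancy requires −α(T_deep − T_surf) + β(S_deep − S_surf′) = 0.
S_surf′ = S_deep − (α/β)·ΔT = 35.07 − (2.5 × 10⁻⁴/7.6 × 10⁻⁴)·(-0.7) = 35.3003 psu.
Increase required: 35.3003 − 34.11 = 1.1903 psu.

35.30 psu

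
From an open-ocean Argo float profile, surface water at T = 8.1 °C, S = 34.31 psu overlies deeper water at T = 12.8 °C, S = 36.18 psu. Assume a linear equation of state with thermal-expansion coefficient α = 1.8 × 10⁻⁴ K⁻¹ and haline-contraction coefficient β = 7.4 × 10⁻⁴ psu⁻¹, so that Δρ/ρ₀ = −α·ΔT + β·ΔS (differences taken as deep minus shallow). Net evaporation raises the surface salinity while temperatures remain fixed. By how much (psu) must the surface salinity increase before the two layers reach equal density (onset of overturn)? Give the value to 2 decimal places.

0.73 psu

Neutral buoyancy requires −α(T_deep − T_surf) + β(S_deep − S_surf′) = 0.
S_surf′ = S_deep − (α/β)·ΔT = 36.18 − (1.8 × 10⁻⁴/7.4 × 10⁻⁴)·(+4.7) = 35.0368 psu.
Increase required: 35.0368 − 34.31 = 0.7268 psu.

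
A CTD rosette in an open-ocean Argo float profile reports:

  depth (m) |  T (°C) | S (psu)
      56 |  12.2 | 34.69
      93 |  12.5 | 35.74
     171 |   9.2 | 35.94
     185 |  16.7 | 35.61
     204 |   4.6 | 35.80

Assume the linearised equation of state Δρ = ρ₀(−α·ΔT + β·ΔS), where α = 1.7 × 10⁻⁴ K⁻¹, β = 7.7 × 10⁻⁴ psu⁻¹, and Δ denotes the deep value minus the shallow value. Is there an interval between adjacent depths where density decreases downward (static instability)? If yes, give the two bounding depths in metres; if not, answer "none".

171–185 m

Evaluate Δρ/ρ₀ = −αΔT + βΔS across each adjacent pair:
  56–93 m: −αΔT+βΔS = −(1.7 × 10⁻⁴)(+0.3)+(7.7 × 10⁻⁴)(+1.05) = 7.6 × 10⁻⁴ → stable
  93–171 m: −αΔT+βΔS = −(1.7 × 10⁻⁴)(-3.3)+(7.7 × 10⁻⁴)(+0.20) = 7.1 × 10⁻⁴ → stable
  171–185 m: −αΔT+βΔS = −(1.7 × 10⁻⁴)(+7.5)+(7.7 × 10⁻⁴)(-0.33) = -1.5 × 10⁻³ → UNSTABLE
  185–204 m: −αΔT+βΔS = −(1.7 × 10⁻⁴)(-12.1)+(7.7 × 10⁻⁴)(+0.19) = 2.2 × 10⁻³ → stable
The 171–185 m interval has Δρ < 0: lighter water underlies denser water.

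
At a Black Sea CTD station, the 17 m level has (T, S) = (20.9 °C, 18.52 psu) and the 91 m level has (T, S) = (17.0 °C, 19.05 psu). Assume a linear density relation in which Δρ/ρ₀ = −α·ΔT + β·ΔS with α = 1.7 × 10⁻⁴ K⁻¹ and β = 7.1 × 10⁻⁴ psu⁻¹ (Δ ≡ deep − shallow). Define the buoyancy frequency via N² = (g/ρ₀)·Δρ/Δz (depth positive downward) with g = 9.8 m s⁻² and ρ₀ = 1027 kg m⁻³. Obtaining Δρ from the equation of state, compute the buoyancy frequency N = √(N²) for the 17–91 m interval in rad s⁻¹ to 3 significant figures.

0.0117 rad s⁻¹

ΔT = -3.9 K, ΔS = +0.53 psu (deep − shallow).
Δρ/ρ₀ = −αΔT + βΔS = 6.63 × 10⁻⁴ + 3.763 × 10⁻⁴ = 1.0393 × 10⁻³, so Δρ ≈ 1.067 kg m⁻³.
N² = (g/ρ₀)·Δρ/Δz = g·(Δρ/ρ₀)/Δz = 9.8 × 1.0393 × 10⁻³ / 74 = 1.3764 × 10⁻⁴ s⁻².
N = √(1.3764 × 10⁻⁴) = 0.011732 rad s⁻¹ ≈ 0.0117 rad s⁻¹.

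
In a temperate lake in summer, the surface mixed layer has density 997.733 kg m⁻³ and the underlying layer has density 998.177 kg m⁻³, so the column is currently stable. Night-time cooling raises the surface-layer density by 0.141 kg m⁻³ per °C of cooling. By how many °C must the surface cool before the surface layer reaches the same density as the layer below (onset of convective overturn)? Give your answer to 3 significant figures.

Density deficit of the surface layer: 998.177 − 997.733 = 0.444 kg m⁻³.
Required change = 0.444 / 0.141 = 3.15 °C.

3.15 °C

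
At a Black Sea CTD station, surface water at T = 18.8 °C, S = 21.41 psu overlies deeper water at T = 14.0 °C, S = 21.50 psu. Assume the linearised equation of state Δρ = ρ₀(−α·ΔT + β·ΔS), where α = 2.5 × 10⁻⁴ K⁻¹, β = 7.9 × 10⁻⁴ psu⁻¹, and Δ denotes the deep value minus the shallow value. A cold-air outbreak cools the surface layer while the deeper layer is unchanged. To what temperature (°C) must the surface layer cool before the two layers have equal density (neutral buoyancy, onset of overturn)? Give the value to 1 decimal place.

13.7 °C

Neutral buoyancy requires Δρ = 0, i.e. −α(T_deep − T_surf′) + β(S_deep − S_surf) = 0.
T_surf′ = T_deep − (β/α)·ΔS = 14.0 − (7.9 × 10⁻⁴/2.5 × 10⁻⁴)·(+0.09) = 13.716 °C.
Cooling required: 18.8 − (13.716) = 5.084 °C.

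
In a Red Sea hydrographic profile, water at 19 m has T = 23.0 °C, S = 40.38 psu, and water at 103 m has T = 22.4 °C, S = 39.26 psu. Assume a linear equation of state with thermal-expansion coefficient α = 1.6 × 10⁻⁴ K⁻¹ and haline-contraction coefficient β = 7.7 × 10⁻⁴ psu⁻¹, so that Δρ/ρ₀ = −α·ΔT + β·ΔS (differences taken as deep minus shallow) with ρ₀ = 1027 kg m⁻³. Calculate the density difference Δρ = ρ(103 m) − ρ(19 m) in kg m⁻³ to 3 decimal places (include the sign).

ΔT = -0.6 K, ΔS = -1.12 psu (deep − shallow).
Δρ/ρ₀ = −(1.6 × 10⁻⁴)(-0.6) + (7.7 × 10⁻⁴)(-1.12) = -7.664 × 10⁻⁴.
Δρ = 1027 × (-7.664 × 10⁻⁴) = -0.787 kg m⁻³.
Negative Δρ: lighter below, statically unstable.

-0.787 kg m⁻³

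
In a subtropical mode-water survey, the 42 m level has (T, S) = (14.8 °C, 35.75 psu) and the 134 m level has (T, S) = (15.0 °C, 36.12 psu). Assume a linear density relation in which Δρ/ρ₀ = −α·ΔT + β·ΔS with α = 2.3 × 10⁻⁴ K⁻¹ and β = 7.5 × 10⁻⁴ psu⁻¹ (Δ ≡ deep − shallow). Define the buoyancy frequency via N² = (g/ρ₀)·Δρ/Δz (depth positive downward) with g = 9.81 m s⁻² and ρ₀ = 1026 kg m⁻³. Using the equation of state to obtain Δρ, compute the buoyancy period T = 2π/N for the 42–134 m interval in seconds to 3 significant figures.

1.26 × 10³ s

ΔT = +0.2 K, ΔS = +0.37 psu (deep − shallow).
Δρ/ρ₀ = −αΔT + βΔS = -4.60 × 10⁻⁵ + 2.775 × 10⁻⁴ = 2.315 × 10⁻⁴, so Δρ ≈ 0.2375 kg m⁻³.
N² = (g/ρ₀)·Δρ/Δz = g·(Δρ/ρ₀)/Δz = 9.81 × 2.315 × 10⁻⁴ / 92 = 2.4685 × 10⁻⁵ s⁻².
N = √(2.4685 × 10⁻⁵) = 4.9684 × 10⁻³ rad s⁻¹ → T = 2π/N = 1.2646 × 10³ s ≈ 1.26 × 10³ s.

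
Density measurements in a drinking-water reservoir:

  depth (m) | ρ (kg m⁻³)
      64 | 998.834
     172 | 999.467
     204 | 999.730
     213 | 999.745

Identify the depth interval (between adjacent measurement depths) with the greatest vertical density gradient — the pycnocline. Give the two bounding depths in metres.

172–204 m

Compute the density gradient over each adjacent pair:
  64–172 m: Δρ/Δz = 0.633/108 = 5.9 × 10⁻³ kg m⁻⁴
  172–204 m: Δρ/Δz = 0.263/32 = 8.2 × 10⁻³ kg m⁻⁴
  204–213 m: Δρ/Δz = 0.015/9 = 1.7 × 10⁻³ kg m⁻⁴
The largest gradient is in the 172–204 m interval — the pycnocline.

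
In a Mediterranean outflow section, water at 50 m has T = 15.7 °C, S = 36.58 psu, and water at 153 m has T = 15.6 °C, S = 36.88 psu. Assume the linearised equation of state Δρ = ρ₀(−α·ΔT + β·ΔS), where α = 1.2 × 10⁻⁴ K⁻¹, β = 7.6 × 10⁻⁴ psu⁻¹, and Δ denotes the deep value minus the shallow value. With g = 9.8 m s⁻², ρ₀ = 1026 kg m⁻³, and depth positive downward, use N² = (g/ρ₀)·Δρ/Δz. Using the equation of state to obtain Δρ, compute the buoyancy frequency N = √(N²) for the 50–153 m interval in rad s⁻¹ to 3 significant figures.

4.78 × 10⁻³ rad s⁻¹

ΔT = -0.1 K, ΔS = +0.30 psu (deep − shallow).
Δρ/ρ₀ = −αΔT + βΔS = 1.20 × 10⁻⁵ + 2.28 × 10⁻⁴ = 2.40 × 10⁻⁴, so Δρ ≈ 0.2462 kg m⁻³.
N² = (g/ρ₀)·Δρ/Δz = g·(Δρ/ρ₀)/Δz = 9.8 × 2.40 × 10⁻⁴ / 103 = 2.2835 × 10⁻⁵ s⁻².
N = √(2.2835 × 10⁻⁵) = 4.7786 × 10⁻³ rad s⁻¹ ≈ 4.78 × 10⁻³ rad s⁻¹.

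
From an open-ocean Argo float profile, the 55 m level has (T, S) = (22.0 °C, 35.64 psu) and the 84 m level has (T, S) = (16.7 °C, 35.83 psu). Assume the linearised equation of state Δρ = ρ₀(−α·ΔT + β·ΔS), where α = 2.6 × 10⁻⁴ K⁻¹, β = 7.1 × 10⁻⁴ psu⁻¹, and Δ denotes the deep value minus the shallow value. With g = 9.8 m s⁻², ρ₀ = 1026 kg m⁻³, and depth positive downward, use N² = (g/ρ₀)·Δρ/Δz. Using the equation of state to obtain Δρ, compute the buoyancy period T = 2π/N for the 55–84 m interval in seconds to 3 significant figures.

ΔT = -5.3 K, ΔS = +0.19 psu (deep − shallow).
Δρ/ρ₀ = −αΔT + βΔS = 1.378 × 10⁻³ + 1.349 × 10⁻⁴ = 1.5129 × 10⁻³, so Δρ ≈ 1.552 kg m⁻³.
N² = (g/ρ₀)·Δρ/Δz = g·(Δρ/ρ₀)/Δz = 9.8 × 1.5129 × 10⁻³ / 29 = 5.1126 × 10⁻⁴ s⁻².
N = √(5.1126 × 10⁻⁴) = 0.022611 rad s⁻¹ → T = 2π/N = 277.88 s ≈ 278 s.

278 s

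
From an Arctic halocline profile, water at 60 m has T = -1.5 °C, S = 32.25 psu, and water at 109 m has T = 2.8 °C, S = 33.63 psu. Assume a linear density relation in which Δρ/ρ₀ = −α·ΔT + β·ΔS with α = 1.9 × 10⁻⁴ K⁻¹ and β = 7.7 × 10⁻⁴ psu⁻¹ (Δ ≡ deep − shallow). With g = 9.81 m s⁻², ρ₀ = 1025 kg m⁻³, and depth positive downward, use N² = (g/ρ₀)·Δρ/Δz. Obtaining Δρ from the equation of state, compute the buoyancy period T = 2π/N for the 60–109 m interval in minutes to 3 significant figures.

14.9 min

ΔT = +4.3 K, ΔS = +1.38 psu (deep − shallow).
Δρ/ρ₀ = −αΔT + βΔS = -8.17 × 10⁻⁴ + 1.0626 × 10⁻³ = 2.456 × 10⁻⁴, so Δρ ≈ 0.2517 kg m⁻³.
N² = (g/ρ₀)·Δρ/Δz = g·(Δρ/ρ₀)/Δz = 9.81 × 2.456 × 10⁻⁴ / 49 = 4.9170 × 10⁻⁵ s⁻².
N = √(4.9170 × 10⁻⁵) = 7.0121 × 10⁻³ rad s⁻¹ → T = 2π/N = 896.05 s = 14.934 min ≈ 14.9 min.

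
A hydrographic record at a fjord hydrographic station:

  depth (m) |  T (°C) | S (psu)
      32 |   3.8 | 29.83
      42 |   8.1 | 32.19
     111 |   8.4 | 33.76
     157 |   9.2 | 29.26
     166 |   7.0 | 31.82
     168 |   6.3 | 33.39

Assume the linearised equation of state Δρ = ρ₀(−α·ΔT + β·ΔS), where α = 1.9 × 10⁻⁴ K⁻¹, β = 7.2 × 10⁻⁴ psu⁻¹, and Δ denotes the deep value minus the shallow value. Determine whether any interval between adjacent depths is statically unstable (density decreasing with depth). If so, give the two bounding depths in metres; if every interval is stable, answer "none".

Evaluate Δρ/ρ₀ = −αΔT + βΔS across each adjacent pair:
  32–42 m: −αΔT+βΔS = −(1.9 × 10⁻⁴)(+4.3)+(7.2 × 10⁻⁴)(+2.36) = 8.8 × 10⁻⁴ → stable
  42–111 m: −αΔT+βΔS = −(1.9 × 10⁻⁴)(+0.3)+(7.2 × 10⁻⁴)(+1.57) = 1.1 × 10⁻³ → stable
  111–157 m: −αΔT+βΔS = −(1.9 × 10⁻⁴)(+0.8)+(7.2 × 10⁻⁴)(-4.50) = -3.4 × 10⁻³ → UNSTABLE
  157–166 m: −αΔT+βΔS = −(1.9 × 10⁻⁴)(-2.2)+(7.2 × 10⁻⁴)(+2.56) = 2.3 × 10⁻³ → stable
  166–168 m: −αΔT+βΔS = −(1.9 × 10⁻⁴)(-0.7)+(7.2 × 10⁻⁴)(+1.57) = 1.3 × 10⁻³ → stable
The 111–157 m interval has Δρ < 0: lighter water underlies denser water.

111–157 m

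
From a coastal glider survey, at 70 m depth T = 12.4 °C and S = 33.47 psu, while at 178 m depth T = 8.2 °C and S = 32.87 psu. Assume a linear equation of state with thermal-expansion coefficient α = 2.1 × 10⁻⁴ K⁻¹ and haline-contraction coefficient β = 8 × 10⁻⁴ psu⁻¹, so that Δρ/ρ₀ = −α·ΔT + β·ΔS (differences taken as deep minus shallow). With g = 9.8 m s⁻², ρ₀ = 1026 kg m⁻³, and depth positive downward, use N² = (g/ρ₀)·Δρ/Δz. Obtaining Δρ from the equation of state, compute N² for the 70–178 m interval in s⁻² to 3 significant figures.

3.65 × 10⁻⁵ s⁻²

ΔT = -4.2 K, ΔS = -0.60 psu (deep − shallow).
Δρ/ρ₀ = −αΔT + βΔS = 8.82 × 10⁻⁴ − 4.80 × 10⁻⁴ = 4.02 × 10⁻⁴, so Δρ ≈ 0.4125 kg m⁻³.
N² = (g/ρ₀)·Δρ/Δz = g·(Δρ/ρ₀)/Δz = 9.8 × 4.02 × 10⁻⁴ / 108 = 3.6478 × 10⁻⁵ s⁻² ≈ 3.65 × 10⁻⁵ s⁻².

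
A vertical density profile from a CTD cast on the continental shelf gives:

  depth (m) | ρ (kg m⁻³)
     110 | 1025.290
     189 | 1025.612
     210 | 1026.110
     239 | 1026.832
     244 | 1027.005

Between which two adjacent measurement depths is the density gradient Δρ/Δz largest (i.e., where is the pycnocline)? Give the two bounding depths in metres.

Compute the density gradient over each adjacent pair:
  110–189 m: Δρ/Δz = 0.322/79 = 4.1 × 10⁻³ kg m⁻⁴
  189–210 m: Δρ/Δz = 0.498/21 = 0.024 kg m⁻⁴
  210–239 m: Δρ/Δz = 0.722/29 = 0.025 kg m⁻⁴
  239–244 m: Δρ/Δz = 0.173/5 = 0.035 kg m⁻⁴
The largest gradient is in the 239–244 m interval — the pycnocline.

239–244 m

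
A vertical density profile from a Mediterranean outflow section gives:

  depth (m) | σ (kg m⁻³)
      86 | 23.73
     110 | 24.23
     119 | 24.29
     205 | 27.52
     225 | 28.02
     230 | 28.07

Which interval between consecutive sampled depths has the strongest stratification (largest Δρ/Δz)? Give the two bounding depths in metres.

Compute the density gradient over each adjacent pair:
  86–110 m: Δρ/Δz = 0.50/24 = 0.021 kg m⁻⁴
  110–119 m: Δρ/Δz = 0.06/9 = 6.7 × 10⁻³ kg m⁻⁴
  119–205 m: Δρ/Δz = 3.23/86 = 0.038 kg m⁻⁴
  205–225 m: Δρ/Δz = 0.50/20 = 0.025 kg m⁻⁴
  225–230 m: Δρ/Δz = 0.05/5 = 0.010 kg m⁻⁴
The largest gradient is in the 119–205 m interval — the pycnocline.

119–205 m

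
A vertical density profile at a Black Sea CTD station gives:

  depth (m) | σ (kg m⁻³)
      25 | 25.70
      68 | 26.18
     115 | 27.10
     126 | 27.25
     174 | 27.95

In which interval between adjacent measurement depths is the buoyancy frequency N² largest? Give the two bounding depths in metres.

Compute the density gradient over each adjacent pair:
  25–68 m: Δρ/Δz = 0.48/43 = 0.011 kg m⁻⁴
  68–115 m: Δρ/Δz = 0.92/47 = 0.020 kg m⁻⁴
  115–126 m: Δρ/Δz = 0.15/11 = 0.014 kg m⁻⁴
  126–174 m: Δρ/Δz = 0.70/48 = 0.015 kg m⁻⁴
The largest gradient is in the 68–115 m interval — the pycnocline.

68–115 m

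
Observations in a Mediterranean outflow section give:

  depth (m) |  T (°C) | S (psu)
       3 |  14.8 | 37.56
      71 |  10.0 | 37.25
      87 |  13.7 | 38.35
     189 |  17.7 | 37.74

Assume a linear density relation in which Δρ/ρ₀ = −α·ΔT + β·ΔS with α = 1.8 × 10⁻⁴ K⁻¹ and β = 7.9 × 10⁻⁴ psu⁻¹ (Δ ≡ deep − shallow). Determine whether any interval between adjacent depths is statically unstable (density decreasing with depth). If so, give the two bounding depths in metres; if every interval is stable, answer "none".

87–189 m

Evaluate Δρ/ρ₀ = −αΔT + βΔS across each adjacent pair:
  3–71 m: −αΔT+βΔS = −(1.8 × 10⁻⁴)(-4.8)+(7.9 × 10⁻⁴)(-0.31) = 6.2 × 10⁻⁴ → stable
  71–87 m: −αΔT+βΔS = −(1.8 × 10⁻⁴)(+3.7)+(7.9 × 10⁻⁴)(+1.10) = 2.0 × 10⁻⁴ → stable
  87–189 m: −αΔT+βΔS = −(1.8 × 10⁻⁴)(+4.0)+(7.9 × 10⁻⁴)(-0.61) = -1.2 × 10⁻³ → UNSTABLE
The 87–189 m interval has Δρ < 0: lighter water underlies denser water.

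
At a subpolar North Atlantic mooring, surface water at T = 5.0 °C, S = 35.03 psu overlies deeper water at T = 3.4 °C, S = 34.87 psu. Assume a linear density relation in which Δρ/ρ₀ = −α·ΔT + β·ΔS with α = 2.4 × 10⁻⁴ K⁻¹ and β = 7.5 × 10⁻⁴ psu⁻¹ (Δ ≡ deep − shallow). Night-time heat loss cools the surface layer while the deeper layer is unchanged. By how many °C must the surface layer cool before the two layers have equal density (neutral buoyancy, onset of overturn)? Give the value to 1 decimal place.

1.1 °C

Neutral buoyancy requires Δρ = 0, i.e. −α(T_deep − T_surf′) + β(S_deep − S_surf) = 0.
T_surf′ = T_deep − (β/α)·ΔS = 3.4 − (7.5 × 10⁻⁴/2.4 × 10⁻⁴)·(-0.16) = 3.900 °C.
Cooling required: 5.0 − (3.900) = 1.100 °C.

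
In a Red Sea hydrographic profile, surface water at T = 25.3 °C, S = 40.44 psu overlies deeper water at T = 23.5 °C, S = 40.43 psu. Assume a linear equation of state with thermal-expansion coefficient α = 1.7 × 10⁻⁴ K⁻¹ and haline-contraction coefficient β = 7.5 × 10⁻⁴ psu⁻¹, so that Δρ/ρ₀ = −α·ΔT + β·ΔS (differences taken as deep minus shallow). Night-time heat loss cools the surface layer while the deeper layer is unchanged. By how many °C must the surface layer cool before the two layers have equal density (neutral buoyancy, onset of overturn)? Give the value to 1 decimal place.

1.8 °C

Neutral buoyancy requires Δρ = 0, i.e. −α(T_deep − T_surf′) + β(S_deep − S_surf) = 0.
T_surf′ = T_deep − (β/α)·ΔS = 23.5 − (7.5 × 10⁻⁴/1.7 × 10⁻⁴)·(-0.01) = 23.544 °C.
Cooling required: 25.3 − (23.544) = 1.756 °C.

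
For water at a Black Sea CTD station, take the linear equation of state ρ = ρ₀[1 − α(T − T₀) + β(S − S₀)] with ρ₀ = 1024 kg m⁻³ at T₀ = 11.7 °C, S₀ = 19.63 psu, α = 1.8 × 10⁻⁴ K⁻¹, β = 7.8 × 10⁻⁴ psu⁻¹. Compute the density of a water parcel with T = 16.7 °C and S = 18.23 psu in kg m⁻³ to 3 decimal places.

1021.960 kg m⁻³

T − T₀ = +5.0 K, S − S₀ = -1.40 psu.
Bracket = 1 − α·(+5.0) + β·(-1.40) = 1 + (-1.992 × 10⁻³) = 0.9980080.
ρ = 1024 × 0.9980080 = 1021.960 kg m⁻³.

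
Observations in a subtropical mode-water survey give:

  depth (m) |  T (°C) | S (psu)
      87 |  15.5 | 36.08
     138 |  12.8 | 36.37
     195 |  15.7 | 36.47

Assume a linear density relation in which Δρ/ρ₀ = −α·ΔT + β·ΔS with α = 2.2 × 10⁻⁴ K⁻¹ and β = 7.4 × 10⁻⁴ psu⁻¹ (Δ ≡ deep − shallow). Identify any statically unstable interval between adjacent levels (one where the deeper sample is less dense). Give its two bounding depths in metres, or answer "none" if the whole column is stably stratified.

138–195 m

Evaluate Δρ/ρ₀ = −αΔT + βΔS across each adjacent pair:
  87–138 m: −αΔT+βΔS = −(2.2 × 10⁻⁴)(-2.7)+(7.4 × 10⁻⁴)(+0.29) = 8.1 × 10⁻⁴ → stable
  138–195 m: −αΔT+βΔS = −(2.2 × 10⁻⁴)(+2.9)+(7.4 × 10⁻⁴)(+0.10) = -5.6 × 10⁻⁴ → UNSTABLE
The 138–195 m interval has Δρ < 0: lighter water underlies denser water.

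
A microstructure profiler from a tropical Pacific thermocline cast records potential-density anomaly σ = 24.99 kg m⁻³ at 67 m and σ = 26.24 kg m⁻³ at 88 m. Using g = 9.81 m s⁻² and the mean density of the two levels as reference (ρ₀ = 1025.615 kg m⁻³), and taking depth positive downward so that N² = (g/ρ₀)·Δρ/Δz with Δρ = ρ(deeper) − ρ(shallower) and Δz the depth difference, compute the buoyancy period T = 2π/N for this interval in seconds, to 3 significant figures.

263 s

Δρ = 1026.24 − 1024.99 = 1.25 kg m⁻³ over Δz = 88 − 67 = 21 m.
N² = (9.81/1025.615) × (1.25/21) = 5.6934 × 10⁻⁴ s⁻².
N = √(5.6934 × 10⁻⁴) = 0.023861 rad s⁻¹, so T = 2π/N = 263.32 s ≈ 263 s.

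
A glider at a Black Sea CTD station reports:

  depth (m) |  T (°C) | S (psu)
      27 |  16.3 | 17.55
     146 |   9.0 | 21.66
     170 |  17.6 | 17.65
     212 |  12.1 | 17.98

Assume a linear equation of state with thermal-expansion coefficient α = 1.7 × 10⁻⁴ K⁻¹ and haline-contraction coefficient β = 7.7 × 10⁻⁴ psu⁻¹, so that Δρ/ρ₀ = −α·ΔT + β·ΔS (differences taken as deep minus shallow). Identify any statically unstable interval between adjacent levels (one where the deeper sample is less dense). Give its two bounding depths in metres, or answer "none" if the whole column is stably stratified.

146–170 m

Evaluate Δρ/ρ₀ = −αΔT + βΔS across each adjacent pair:
  27–146 m: −αΔT+βΔS = −(1.7 × 10⁻⁴)(-7.3)+(7.7 × 10⁻⁴)(+4.11) = 4.4 × 10⁻³ → stable
  146–170 m: −αΔT+βΔS = −(1.7 × 10⁻⁴)(+8.6)+(7.7 × 10⁻⁴)(-4.01) = -4.5 × 10⁻³ → UNSTABLE
  170–212 m: −αΔT+βΔS = −(1.7 × 10⁻⁴)(-5.5)+(7.7 × 10⁻⁴)(+0.33) = 1.2 × 10⁻³ → stable
The 146–170 m interval has Δρ < 0: lighter water underlies denser water.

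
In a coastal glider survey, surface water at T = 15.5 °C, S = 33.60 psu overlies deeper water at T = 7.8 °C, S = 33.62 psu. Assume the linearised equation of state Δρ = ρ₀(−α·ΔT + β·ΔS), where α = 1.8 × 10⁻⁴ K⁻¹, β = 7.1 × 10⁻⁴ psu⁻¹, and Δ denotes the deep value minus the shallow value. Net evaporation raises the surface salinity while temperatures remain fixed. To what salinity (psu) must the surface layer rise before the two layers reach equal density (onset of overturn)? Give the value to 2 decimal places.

35.57 psu

Neutral buoyancy requires −α(T_deep − T_surf) + β(S_deep − S_surf′) = 0.
S_surf′ = S_deep − (α/β)·ΔT = 33.62 − (1.8 × 10⁻⁴/7.1 × 10⁻⁴)·(-7.7) = 35.5721 psu.
Increase required: 35.5721 − 33.60 = 1.9721 psu.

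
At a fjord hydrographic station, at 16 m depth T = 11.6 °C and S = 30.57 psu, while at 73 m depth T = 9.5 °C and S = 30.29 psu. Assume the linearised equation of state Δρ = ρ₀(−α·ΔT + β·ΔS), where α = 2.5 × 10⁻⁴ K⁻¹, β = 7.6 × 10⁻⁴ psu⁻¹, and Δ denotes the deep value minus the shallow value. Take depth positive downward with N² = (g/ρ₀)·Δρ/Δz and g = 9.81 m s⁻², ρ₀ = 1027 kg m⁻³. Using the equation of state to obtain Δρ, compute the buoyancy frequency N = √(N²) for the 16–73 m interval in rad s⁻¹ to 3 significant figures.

ΔT = -2.1 K, ΔS = -0.28 psu (deep − shallow).
Δρ/ρ₀ = −αΔT + βΔS = 5.25 × 10⁻⁴ − 2.128 × 10⁻⁴ = 3.122 × 10⁻⁴, so Δρ ≈ 0.3206 kg m⁻³.
N² = (g/ρ₀)·Δρ/Δz = g·(Δρ/ρ₀)/Δz = 9.81 × 3.122 × 10⁻⁴ / 57 = 5.3731 × 10⁻⁵ s⁻².
N = √(5.3731 × 10⁻⁵) = 7.3301 × 10⁻³ rad s⁻¹ ≈ 7.33 × 10⁻³ rad s⁻¹.

7.33 × 10⁻³ rad s⁻¹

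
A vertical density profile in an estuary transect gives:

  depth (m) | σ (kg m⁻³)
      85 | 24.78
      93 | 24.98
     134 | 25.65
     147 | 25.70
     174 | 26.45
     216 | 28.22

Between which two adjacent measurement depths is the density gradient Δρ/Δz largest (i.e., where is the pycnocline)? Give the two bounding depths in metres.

174–216 m

Compute the density gradient over each adjacent pair:
  85–93 m: Δρ/Δz = 0.20/8 = 0.025 kg m⁻⁴
  93–134 m: Δρ/Δz = 0.67/41 = 0.016 kg m⁻⁴
  134–147 m: Δρ/Δz = 0.05/13 = 3.8 × 10⁻³ kg m⁻⁴
  147–174 m: Δρ/Δz = 0.75/27 = 0.028 kg m⁻⁴
  174–216 m: Δρ/Δz = 1.77/42 = 0.042 kg m⁻⁴
The largest gradient is in the 174–216 m interval — the pycnocline.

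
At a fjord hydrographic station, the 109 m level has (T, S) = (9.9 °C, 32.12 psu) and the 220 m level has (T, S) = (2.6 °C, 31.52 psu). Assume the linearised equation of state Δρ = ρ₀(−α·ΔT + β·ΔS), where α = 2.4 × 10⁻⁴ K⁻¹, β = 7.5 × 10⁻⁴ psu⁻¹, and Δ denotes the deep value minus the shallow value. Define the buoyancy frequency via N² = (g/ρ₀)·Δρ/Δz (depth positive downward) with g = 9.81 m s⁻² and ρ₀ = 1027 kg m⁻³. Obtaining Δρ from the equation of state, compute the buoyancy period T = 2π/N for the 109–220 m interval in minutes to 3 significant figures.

9.76 min

ΔT = -7.3 K, ΔS = -0.60 psu (deep − shallow).
Δρ/ρ₀ = −αΔT + βΔS = 1.752 × 10⁻³ − 4.50 × 10⁻⁴ = 1.302 × 10⁻³, so Δρ ≈ 1.337 kg m⁻³.
N² = (g/ρ₀)·Δρ/Δz = g·(Δρ/ρ₀)/Δz = 9.81 × 1.302 × 10⁻³ / 111 = 1.1507 × 10⁻⁴ s⁻².
N = √(1.1507 × 10⁻⁴) = 0.010727 rad s⁻¹ → T = 2π/N = 585.74 s = 9.7623 min ≈ 9.76 min.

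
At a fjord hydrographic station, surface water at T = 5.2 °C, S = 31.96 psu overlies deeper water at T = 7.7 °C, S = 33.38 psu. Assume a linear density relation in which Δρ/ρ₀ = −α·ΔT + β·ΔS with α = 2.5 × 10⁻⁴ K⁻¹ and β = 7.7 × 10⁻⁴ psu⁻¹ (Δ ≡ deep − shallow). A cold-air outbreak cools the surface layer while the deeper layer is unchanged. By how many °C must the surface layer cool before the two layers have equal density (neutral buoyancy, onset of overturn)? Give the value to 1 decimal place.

Neutral buoyancy requires Δρ = 0, i.e. −α(T_deep − T_surf′) + β(S_deep − S_surf) = 0.
T_surf′ = T_deep − (β/α)·ΔS = 7.7 − (7.7 × 10⁻⁴/2.5 × 10⁻⁴)·(+1.42) = 3.326 °C.
Cooling required: 5.2 − (3.326) = 1.874 °C.

1.9 °C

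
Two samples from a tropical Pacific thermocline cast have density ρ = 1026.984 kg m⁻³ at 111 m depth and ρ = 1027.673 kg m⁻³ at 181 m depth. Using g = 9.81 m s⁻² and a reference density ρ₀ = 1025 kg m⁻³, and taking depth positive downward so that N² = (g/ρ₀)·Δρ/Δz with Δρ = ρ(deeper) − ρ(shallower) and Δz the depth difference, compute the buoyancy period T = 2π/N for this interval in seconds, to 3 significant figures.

647 s

Δρ = 1027.673 − 1026.984 = 0.689 kg m⁻³ over Δz = 181 − 111 = 70 m.
N² = (9.81/1025) × (0.689/70) = 9.4203 × 10⁻⁵ s⁻².
N = √(9.4203 × 10⁻⁵) = 9.7058 × 10⁻³ rad s⁻¹, so T = 2π/N = 647.36 s ≈ 647 s.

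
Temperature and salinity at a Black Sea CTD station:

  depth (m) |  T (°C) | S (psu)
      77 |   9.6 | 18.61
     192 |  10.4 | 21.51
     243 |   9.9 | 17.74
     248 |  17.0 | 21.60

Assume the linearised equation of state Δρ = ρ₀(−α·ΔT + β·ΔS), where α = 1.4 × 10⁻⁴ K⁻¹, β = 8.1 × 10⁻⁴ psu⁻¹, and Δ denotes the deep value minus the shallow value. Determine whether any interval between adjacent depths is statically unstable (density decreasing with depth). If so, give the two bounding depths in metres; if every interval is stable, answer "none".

Evaluate Δρ/ρ₀ = −αΔT + βΔS across each adjacent pair:
  77–192 m: −αΔT+βΔS = −(1.4 × 10⁻⁴)(+0.8)+(8.1 × 10⁻⁴)(+2.90) = 2.2 × 10⁻³ → stable
  192–243 m: −αΔT+βΔS = −(1.4 × 10⁻⁴)(-0.5)+(8.1 × 10⁻⁴)(-3.77) = -3.0 × 10⁻³ → UNSTABLE
  243–248 m: −αΔT+βΔS = −(1.4 × 10⁻⁴)(+7.1)+(8.1 × 10⁻⁴)(+3.86) = 2.1 × 10⁻³ → stable
The 192–243 m interval has Δρ < 0: lighter water underlies denser water.

192–243 m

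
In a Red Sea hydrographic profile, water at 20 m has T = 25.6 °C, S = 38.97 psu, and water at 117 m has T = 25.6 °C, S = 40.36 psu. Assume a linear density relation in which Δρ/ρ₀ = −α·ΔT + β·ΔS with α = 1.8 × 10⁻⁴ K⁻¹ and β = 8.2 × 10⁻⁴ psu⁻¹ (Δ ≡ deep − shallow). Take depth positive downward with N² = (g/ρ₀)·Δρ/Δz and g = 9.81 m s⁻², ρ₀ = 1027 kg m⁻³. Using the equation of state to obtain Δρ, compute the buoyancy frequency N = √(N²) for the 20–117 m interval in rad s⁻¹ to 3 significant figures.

0.0107 rad s⁻¹

ΔT = +0.0 K, ΔS = +1.39 psu (deep − shallow).
Δρ/ρ₀ = −αΔT + βΔS = 0 + 1.1398 × 10⁻³ = 1.1398 × 10⁻³, so Δρ ≈ 1.171 kg m⁻³.
N² = (g/ρ₀)·Δρ/Δz = g·(Δρ/ρ₀)/Δz = 9.81 × 1.1398 × 10⁻³ / 97 = 1.1527 × 10⁻⁴ s⁻².
N = √(1.1527 × 10⁻⁴) = 0.010736 rad s⁻¹ ≈ 0.0107 rad s⁻¹.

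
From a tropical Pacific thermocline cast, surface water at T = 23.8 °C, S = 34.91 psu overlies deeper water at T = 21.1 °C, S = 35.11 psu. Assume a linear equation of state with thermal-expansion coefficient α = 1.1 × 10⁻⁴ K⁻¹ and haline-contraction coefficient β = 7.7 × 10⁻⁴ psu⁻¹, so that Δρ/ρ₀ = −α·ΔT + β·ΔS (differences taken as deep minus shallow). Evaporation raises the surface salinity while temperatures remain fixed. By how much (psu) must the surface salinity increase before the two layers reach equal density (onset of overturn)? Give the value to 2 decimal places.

0.59 psu

Neutral buoyancy requires −α(T_deep − T_surf) + β(S_deep − S_surf′) = 0.
S_surf′ = S_deep − (α/β)·ΔT = 35.11 − (1.1 × 10⁻⁴/7.7 × 10⁻⁴)·(-2.7) = 35.4957 psu.
Increase required: 35.4957 − 34.91 = 0.5857 psu.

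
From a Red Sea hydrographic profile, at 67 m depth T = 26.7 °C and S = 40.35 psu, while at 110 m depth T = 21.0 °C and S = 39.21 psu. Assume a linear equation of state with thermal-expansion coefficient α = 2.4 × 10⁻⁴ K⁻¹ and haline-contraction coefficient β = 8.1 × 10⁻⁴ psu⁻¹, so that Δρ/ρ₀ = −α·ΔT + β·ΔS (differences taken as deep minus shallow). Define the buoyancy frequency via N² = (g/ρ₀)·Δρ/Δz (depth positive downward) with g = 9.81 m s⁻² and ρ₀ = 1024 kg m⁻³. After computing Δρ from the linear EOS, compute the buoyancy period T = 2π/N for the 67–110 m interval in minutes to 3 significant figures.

10.4 min

ΔT = -5.7 K, ΔS = -1.14 psu (deep − shallow).
Δρ/ρ₀ = −αΔT + βΔS = 1.368 × 10⁻³ − 9.234 × 10⁻⁴ = 4.446 × 10⁻⁴, so Δρ ≈ 0.4553 kg m⁻³.
N² = (g/ρ₀)·Δρ/Δz = g·(Δρ/ρ₀)/Δz = 9.81 × 4.446 × 10⁻⁴ / 43 = 1.0143 × 10⁻⁴ s⁻².
N = √(1.0143 × 10⁻⁴) = 0.010071 rad s⁻¹ → T = 2π/N = 623.89 s = 10.398 min ≈ 10.4 min.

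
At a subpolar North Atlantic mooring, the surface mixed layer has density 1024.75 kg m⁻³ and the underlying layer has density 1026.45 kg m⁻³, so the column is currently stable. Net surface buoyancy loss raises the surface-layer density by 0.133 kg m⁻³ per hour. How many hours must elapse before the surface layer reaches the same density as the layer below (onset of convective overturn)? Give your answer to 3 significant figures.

12.8 hours

Density deficit of the surface layer: 1026.45 − 1024.75 = 1.7 kg m⁻³.
Required change = 1.7 / 0.133 = 12.8 hours.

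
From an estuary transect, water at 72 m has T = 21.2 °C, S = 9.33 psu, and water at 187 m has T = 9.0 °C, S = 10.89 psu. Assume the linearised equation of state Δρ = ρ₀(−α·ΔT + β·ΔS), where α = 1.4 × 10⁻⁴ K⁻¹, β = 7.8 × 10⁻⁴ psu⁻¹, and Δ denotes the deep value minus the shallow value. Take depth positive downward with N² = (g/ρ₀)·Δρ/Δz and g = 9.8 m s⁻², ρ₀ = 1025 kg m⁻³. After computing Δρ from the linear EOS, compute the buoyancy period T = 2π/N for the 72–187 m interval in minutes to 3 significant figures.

ΔT = -12.2 K, ΔS = +1.56 psu (deep − shallow).
Δρ/ρ₀ = −αΔT + βΔS = 1.708 × 10⁻³ + 1.2168 × 10⁻³ = 2.9248 × 10⁻³, so Δρ ≈ 2.998 kg m⁻³.
N² = (g/ρ₀)·Δρ/Δz = g·(Δρ/ρ₀)/Δz = 9.8 × 2.9248 × 10⁻³ / 115 = 2.4924 × 10⁻⁴ s⁻².
N = √(2.4924 × 10⁻⁴) = 0.015787 rad s⁻¹ → T = 2π/N = 398.00 s = 6.6333 min ≈ 6.63 min.

6.63 min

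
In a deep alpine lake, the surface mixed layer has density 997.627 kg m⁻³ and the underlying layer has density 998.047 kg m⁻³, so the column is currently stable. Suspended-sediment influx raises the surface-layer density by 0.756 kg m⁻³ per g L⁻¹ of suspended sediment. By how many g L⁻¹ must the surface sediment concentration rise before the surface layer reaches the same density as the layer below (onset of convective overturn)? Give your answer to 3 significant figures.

0.556 g L⁻¹

Density deficit of the surface layer: 998.047 − 997.627 = 0.42 kg m⁻³.
Required change = 0.42 / 0.756 = 0.556 g L⁻¹.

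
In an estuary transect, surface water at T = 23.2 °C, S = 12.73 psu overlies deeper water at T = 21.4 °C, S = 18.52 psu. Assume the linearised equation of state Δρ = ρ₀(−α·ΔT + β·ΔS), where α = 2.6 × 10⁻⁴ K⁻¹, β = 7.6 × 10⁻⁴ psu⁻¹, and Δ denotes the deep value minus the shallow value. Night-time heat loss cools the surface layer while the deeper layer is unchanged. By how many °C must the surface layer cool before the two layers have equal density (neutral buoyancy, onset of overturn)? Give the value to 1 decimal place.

18.7 °C

Neutral buoyancy requires Δρ = 0, i.e. −α(T_deep − T_surf′) + β(S_deep − S_surf) = 0.
T_surf′ = T_deep − (β/α)·ΔS = 21.4 − (7.6 × 10⁻⁴/2.6 × 10⁻⁴)·(+5.79) = 4.475 °C.
Cooling required: 23.2 − (4.475) = 18.725 °C.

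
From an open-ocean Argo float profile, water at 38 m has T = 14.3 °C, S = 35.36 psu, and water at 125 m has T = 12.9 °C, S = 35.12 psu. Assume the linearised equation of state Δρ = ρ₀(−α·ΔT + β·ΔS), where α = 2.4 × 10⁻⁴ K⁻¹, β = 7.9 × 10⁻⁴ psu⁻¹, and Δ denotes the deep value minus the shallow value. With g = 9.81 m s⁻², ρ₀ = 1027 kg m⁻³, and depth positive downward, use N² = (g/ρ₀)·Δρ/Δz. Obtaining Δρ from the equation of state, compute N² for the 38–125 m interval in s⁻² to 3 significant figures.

ΔT = -1.4 K, ΔS = -0.24 psu (deep − shallow).
Δρ/ρ₀ = −αΔT + βΔS = 3.36 × 10⁻⁴ − 1.896 × 10⁻⁴ = 1.464 × 10⁻⁴, so Δρ ≈ 0.1504 kg m⁻³.
N² = (g/ρ₀)·Δρ/Δz = g·(Δρ/ρ₀)/Δz = 9.81 × 1.464 × 10⁻⁴ / 87 = 1.6508 × 10⁻⁵ s⁻² ≈ 1.65 × 10⁻⁵ s⁻².

1.65 × 10⁻⁵ s⁻²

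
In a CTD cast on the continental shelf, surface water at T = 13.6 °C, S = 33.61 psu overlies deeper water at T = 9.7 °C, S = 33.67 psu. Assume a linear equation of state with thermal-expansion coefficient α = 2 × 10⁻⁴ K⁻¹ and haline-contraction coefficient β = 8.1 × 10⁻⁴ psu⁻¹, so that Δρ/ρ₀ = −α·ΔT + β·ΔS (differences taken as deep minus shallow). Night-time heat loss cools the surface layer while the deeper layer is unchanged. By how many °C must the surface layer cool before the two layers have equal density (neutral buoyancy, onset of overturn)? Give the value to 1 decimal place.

Neutral buoyancy requires Δρ = 0, i.e. −α(T_deep − T_surf′) + β(S_deep − S_surf) = 0.
T_surf′ = T_deep − (β/α)·ΔS = 9.7 − (8.1 × 10⁻⁴/2 × 10⁻⁴)·(+0.06) = 9.457 °C.
Cooling required: 13.6 − (9.457) = 4.143 °C.

4.1 °C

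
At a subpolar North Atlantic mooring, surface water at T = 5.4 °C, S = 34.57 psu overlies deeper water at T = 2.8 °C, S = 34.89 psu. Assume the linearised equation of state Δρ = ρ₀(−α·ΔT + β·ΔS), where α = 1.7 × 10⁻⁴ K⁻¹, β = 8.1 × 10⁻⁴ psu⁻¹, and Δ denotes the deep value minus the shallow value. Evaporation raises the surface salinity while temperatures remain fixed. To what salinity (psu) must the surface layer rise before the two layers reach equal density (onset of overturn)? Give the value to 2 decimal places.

35.44 psu

Neutral buoyancy requires −α(T_deep − T_surf) + β(S_deep − S_surf′) = 0.
S_surf′ = S_deep − (α/β)·ΔT = 34.89 − (1.7 × 10⁻⁴/8.1 × 10⁻⁴)·(-2.6) = 35.4357 psu.
Increase required: 35.4357 − 34.57 = 0.8657 psu.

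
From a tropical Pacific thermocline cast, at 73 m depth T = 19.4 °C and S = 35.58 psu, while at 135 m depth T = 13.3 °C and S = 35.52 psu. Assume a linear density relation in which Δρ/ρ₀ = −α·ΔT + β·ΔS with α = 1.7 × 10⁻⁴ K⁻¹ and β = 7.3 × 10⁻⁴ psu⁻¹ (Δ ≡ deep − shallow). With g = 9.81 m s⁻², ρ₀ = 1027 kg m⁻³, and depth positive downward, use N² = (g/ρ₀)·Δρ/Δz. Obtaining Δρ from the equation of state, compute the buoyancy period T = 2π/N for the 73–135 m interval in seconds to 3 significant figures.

501 s

ΔT = -6.1 K, ΔS = -0.06 psu (deep − shallow).
Δρ/ρ₀ = −αΔT + βΔS = 1.037 × 10⁻³ − 4.38 × 10⁻⁵ = 9.932 × 10⁻⁴, so Δρ ≈ 1.020 kg m⁻³.
N² = (g/ρ₀)·Δρ/Δz = g·(Δρ/ρ₀)/Δz = 9.81 × 9.932 × 10⁻⁴ / 62 = 1.5715 × 10⁻⁴ s⁻².
N = √(1.5715 × 10⁻⁴) = 0.012536 rad s⁻¹ → T = 2π/N = 501.21 s ≈ 501 s.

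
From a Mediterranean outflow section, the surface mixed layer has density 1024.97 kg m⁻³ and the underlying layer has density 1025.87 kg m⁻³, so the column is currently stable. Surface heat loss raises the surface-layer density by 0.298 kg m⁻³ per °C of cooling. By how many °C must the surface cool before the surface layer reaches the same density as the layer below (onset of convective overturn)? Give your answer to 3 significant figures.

3.02 °C

Density deficit of the surface layer: 1025.87 − 1024.97 = 0.9 kg m⁻³.
Required change = 0.9 / 0.298 = 3.02 °C.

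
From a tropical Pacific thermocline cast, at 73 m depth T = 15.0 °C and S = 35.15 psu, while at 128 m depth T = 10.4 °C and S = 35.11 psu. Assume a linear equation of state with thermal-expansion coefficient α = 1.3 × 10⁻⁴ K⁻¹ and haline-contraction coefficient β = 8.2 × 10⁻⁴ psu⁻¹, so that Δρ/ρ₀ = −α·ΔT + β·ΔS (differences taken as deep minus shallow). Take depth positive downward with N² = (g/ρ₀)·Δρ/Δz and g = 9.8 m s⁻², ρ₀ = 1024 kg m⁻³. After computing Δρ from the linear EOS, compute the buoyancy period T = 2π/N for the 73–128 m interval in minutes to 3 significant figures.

10.4 min

ΔT = -4.6 K, ΔS = -0.04 psu (deep − shallow).
Δρ/ρ₀ = −αΔT + βΔS = 5.98 × 10⁻⁴ − 3.28 × 10⁻⁵ = 5.652 × 10⁻⁴, so Δρ ≈ 0.5788 kg m⁻³.
N² = (g/ρ₀)·Δρ/Δz = g·(Δρ/ρ₀)/Δz = 9.8 × 5.652 × 10⁻⁴ / 55 = 1.0071 × 10⁻⁴ s⁻².
N = √(1.0071 × 10⁻⁴) = 0.010035 rad s⁻¹ → T = 2π/N = 626.13 s = 10.435 min ≈ 10.4 min.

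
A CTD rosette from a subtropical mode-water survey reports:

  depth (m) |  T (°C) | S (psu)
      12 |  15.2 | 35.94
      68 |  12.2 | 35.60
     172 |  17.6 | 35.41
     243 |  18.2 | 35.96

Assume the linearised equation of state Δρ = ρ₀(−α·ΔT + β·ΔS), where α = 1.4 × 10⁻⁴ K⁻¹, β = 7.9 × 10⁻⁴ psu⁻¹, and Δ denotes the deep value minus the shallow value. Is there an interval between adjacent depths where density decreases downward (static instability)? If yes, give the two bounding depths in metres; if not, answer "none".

68–172 m

Evaluate Δρ/ρ₀ = −αΔT + βΔS across each adjacent pair:
  12–68 m: −αΔT+βΔS = −(1.4 × 10⁻⁴)(-3.0)+(7.9 × 10⁻⁴)(-0.34) = 1.5 × 10⁻⁴ → stable
  68–172 m: −αΔT+βΔS = −(1.4 × 10⁻⁴)(+5.4)+(7.9 × 10⁻⁴)(-0.19) = -9.1 × 10⁻⁴ → UNSTABLE
  172–243 m: −αΔT+βΔS = −(1.4 × 10⁻⁴)(+0.6)+(7.9 × 10⁻⁴)(+0.55) = 3.5 × 10⁻⁴ → stable
The 68–172 m interval has Δρ < 0: lighter water underlies denser water.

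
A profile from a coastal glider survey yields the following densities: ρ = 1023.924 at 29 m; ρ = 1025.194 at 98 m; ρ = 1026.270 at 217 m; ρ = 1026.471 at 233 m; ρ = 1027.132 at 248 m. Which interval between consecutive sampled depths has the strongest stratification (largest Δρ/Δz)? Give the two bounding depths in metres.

Compute the density gradient over each adjacent pair:
  29–98 m: Δρ/Δz = 1.270/69 = 0.018 kg m⁻⁴
  98–217 m: Δρ/Δz = 1.076/119 = 9.0 × 10⁻³ kg m⁻⁴
  217–233 m: Δρ/Δz = 0.201/16 = 0.013 kg m⁻⁴
  233–248 m: Δρ/Δz = 0.661/15 = 0.044 kg m⁻⁴
The largest gradient is in the 233–248 m interval — the pycnocline.

233–248 m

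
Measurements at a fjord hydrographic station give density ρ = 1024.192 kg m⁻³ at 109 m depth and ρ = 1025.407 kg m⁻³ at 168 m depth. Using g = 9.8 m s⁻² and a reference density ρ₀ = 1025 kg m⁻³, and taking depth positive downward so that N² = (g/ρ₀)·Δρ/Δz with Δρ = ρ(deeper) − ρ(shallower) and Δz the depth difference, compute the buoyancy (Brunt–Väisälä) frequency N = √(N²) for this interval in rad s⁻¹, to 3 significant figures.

0.0140 rad s⁻¹

Δρ = 1025.407 − 1024.192 = 1.215 kg m⁻³ over Δz = 168 − 109 = 59 m.
N² = (9.8/1025) × (1.215/59) = 1.9689 × 10⁻⁴ s⁻².
N = √(1.9689 × 10⁻⁴) = 0.014032 rad s⁻¹ ≈ 0.0140 rad s⁻¹.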